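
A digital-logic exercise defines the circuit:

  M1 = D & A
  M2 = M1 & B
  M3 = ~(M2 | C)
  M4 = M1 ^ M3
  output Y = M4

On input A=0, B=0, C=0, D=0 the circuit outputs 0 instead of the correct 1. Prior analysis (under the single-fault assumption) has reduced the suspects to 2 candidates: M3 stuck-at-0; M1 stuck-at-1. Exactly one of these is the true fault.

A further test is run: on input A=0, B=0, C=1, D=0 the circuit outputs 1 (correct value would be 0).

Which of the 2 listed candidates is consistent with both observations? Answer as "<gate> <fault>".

M1 stuck-at-1

Evaluate each candidate on input A=0, B=0, C=1, D=0:
  M3 stuck-at-0: M1=0, M2=0, M3=0 [stuck-at-0], M4=0 → 0 — eliminated
  M1 stuck-at-1: M1=1 [stuck-at-1], M2=0, M3=0, M4=1 → 1 — matches
Only M1 stuck-at-1 reproduces the observed 1.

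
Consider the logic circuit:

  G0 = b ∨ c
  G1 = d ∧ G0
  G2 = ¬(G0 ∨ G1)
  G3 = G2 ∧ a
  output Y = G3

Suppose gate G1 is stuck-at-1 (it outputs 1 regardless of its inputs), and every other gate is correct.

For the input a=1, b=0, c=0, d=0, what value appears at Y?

Propagate with G1 forced: G0=0, G1=1 [stuck-at-1], G2=0, G3=0.
So Y = 0. (Without the fault it would be 1.)

0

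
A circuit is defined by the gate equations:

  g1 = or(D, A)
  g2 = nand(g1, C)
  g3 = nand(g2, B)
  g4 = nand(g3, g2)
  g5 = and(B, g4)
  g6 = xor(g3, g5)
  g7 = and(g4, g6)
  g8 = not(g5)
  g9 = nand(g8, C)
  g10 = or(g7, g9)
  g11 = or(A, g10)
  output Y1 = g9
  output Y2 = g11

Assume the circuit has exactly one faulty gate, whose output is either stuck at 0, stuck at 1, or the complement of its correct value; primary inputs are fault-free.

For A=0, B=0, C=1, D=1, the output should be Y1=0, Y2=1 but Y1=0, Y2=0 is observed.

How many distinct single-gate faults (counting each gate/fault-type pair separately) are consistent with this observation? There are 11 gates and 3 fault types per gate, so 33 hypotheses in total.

16

Fault-free: g1=1, g2=0, g3=1, g4=1, g5=0, g6=1, g7=1, g8=1, g9=0, g10=1, g11=1 → Y1=0, Y2=1. Observed Y1=0, Y2=0.
  g1: stuck-at-0, inverted output ✓; others ✗
  g2: stuck-at-1, inverted output ✓; others ✗
  g3: stuck-at-0, inverted output ✓; others ✗
  g4: stuck-at-0, inverted output ✓; others ✗
  g5: none of the 3 fault types match ✗
  g6: stuck-at-0, inverted output ✓; others ✗
  g7: stuck-at-0, inverted output ✓; others ✗
  g8: none of the 3 fault types match ✗
  g9: none of the 3 fault types match ✗
  g10: stuck-at-0, inverted output ✓; others ✗
  g11: stuck-at-0, inverted output ✓; others ✗
Consistent faults: {g1 stuck-at-0, g1 inverted output, g2 stuck-at-1, g2 inverted output, g3 stuck-at-0, g3 inverted output, g4 stuck-at-0, g4 inverted output, g6 stuck-at-0, g6 inverted output, g7 stuck-at-0, g7 inverted output, g10 stuck-at-0, g10 inverted output, g11 stuck-at-0, g11 inverted output} — 16 in all.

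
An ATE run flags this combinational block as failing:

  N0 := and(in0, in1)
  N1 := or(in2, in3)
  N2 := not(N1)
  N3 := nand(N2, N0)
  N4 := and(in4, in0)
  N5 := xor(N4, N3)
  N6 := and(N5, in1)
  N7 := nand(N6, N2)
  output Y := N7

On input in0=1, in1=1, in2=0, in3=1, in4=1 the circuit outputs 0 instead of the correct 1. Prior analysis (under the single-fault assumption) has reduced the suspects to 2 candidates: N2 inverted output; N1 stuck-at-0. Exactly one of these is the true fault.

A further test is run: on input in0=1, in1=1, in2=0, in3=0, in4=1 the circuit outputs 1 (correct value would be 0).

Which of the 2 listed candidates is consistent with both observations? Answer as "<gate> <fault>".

N2 inverted output

Evaluate each candidate on input in0=1, in1=1, in2=0, in3=0, in4=1:
  N2 inverted output: N0=1, N1=0, N2=0 [inverted output], N3=1, N4=1, N5=0, N6=0, N7=1 → 1 — matches
  N1 stuck-at-0: N0=1, N1=0 [stuck-at-0], N2=1, N3=0, N4=1, N5=1, N6=1, N7=0 → 0 — eliminated
Only N2 inverted output reproduces the observed 1.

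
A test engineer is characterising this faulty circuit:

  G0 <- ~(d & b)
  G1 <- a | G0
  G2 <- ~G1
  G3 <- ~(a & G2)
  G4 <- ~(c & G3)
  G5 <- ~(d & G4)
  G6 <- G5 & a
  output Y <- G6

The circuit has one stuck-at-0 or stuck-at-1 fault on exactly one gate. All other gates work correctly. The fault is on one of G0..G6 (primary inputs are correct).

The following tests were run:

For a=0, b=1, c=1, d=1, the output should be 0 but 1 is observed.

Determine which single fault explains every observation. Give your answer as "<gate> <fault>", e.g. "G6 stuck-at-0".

Fault-free values for test 1 (a=0, b=1, c=1, d=1): G0=0, G1=0, G2=1, G3=1, G4=0, G5=1, G6=0, giving Y=0. Observed 1.
Test 1: faults giving observed 1 are {G6 stuck-at-1}.
Only G6 stuck-at-1 is consistent with every test.

G6 stuck-at-1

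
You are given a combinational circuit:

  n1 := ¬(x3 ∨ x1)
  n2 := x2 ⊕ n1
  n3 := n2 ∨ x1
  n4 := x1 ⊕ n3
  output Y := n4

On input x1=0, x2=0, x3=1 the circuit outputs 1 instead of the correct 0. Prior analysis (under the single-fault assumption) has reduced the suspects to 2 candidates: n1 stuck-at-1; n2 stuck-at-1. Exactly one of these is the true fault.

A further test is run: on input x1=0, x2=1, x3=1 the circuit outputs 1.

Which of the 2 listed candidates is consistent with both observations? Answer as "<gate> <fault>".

n2 stuck-at-1

Evaluate each candidate on input x1=0, x2=1, x3=1:
  n1 stuck-at-1: n1=1 [stuck-at-1], n2=0, n3=0, n4=0 → 0 — eliminated
  n2 stuck-at-1: n1=0, n2=1 [stuck-at-1], n3=1, n4=1 → 1 — matches
Only n2 stuck-at-1 reproduces the observed 1.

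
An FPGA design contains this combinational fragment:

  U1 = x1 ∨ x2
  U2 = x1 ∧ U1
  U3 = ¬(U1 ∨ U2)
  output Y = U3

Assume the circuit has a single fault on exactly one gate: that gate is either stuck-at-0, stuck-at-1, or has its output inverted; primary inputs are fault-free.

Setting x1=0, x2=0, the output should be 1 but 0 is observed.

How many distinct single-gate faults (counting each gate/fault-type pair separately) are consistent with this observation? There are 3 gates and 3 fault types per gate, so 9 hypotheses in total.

Fault-free: U1=0, U2=0, U3=1 → 1. Observed 0.
  U1 stuck-at-0: output 1 ✗
  U1 stuck-at-1: output 0 ✓
  U1 inverted output: output 0 ✓
  U2 stuck-at-0: output 1 ✗
  U2 stuck-at-1: output 0 ✓
  U2 inverted output: output 0 ✓
  U3 stuck-at-0: output 0 ✓
  U3 stuck-at-1: output 1 ✗
  U3 inverted output: output 0 ✓
Consistent faults: {U1 stuck-at-1, U1 inverted output, U2 stuck-at-1, U2 inverted output, U3 stuck-at-0, U3 inverted output} — 6 in all.

6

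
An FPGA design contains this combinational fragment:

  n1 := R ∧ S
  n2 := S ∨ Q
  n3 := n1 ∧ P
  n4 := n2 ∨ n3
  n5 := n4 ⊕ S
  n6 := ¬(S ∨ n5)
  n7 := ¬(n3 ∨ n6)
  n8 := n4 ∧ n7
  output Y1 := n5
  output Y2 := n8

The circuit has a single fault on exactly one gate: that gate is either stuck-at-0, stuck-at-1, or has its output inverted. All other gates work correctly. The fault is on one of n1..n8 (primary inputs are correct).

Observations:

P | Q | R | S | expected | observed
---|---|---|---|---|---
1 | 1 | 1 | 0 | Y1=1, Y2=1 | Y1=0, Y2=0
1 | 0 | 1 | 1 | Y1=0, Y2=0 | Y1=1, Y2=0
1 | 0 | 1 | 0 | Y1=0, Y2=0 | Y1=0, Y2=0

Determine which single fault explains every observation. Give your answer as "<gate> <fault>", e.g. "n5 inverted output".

Fault-free values for test 1 (P=1, Q=1, R=1, S=0): n1=0, n2=1, n3=0, n4=1, n5=1, n6=0, n7=1, n8=1, giving Y1=1, Y2=1. Observed Y1=0, Y2=0.
Test 1: faults giving observed Y1=0, Y2=0 are {n2 stuck-at-0, n2 inverted output, n4 stuck-at-0, n4 inverted output, n5 stuck-at-0, n5 inverted output}.
Test 2 (P=1, Q=0, R=1, S=1): fault-free n1=1, n2=1, n3=1, n4=1, n5=0, n6=0, n7=0, n8=0 → Y1=0, Y2=0; observed Y1=1, Y2=0. Eliminates n2 stuck-at-0, n2 inverted output, n5 stuck-at-0.
Test 3 (P=1, Q=0, R=1, S=0): fault-free n1=0, n2=0, n3=0, n4=0, n5=0, n6=1, n7=0, n8=0 → Y1=0, Y2=0; observed Y1=0, Y2=0. Eliminates n4 inverted output, n5 inverted output.
Only n4 stuck-at-0 is consistent with every test.

n4 stuck-at-0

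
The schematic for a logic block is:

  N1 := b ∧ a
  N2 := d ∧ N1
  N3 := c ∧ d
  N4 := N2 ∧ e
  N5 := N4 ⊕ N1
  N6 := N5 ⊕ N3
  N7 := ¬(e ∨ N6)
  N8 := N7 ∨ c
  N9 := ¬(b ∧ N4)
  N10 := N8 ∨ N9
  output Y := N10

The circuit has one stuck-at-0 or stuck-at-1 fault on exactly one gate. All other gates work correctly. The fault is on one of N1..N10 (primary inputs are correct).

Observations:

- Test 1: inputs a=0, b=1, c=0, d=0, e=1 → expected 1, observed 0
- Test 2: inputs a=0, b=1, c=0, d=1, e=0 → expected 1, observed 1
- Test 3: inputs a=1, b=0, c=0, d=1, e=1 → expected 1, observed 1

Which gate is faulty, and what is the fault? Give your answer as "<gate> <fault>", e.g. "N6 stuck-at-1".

Fault-free values for test 1 (a=0, b=1, c=0, d=0, e=1): N1=0, N2=0, N3=0, N4=0, N5=0, N6=0, N7=0, N8=0, N9=1, N10=1, giving Y=1. Observed 0.
Test 1: faults giving observed 0 are {N2 stuck-at-1, N4 stuck-at-1, N9 stuck-at-0, N10 stuck-at-0}.
Test 2 (a=0, b=1, c=0, d=1, e=0): fault-free N1=0, N2=0, N3=0, N4=0, N5=0, N6=0, N7=1, N8=1, N9=1, N10=1 → 1; observed 1. Eliminates N4 stuck-at-1, N10 stuck-at-0.
Test 3 (a=1, b=0, c=0, d=1, e=1): fault-free N1=0, N2=0, N3=0, N4=0, N5=0, N6=0, N7=0, N8=0, N9=1, N10=1 → 1; observed 1. Eliminates N9 stuck-at-0.
Only N2 stuck-at-1 is consistent with every test.

N2 stuck-at-1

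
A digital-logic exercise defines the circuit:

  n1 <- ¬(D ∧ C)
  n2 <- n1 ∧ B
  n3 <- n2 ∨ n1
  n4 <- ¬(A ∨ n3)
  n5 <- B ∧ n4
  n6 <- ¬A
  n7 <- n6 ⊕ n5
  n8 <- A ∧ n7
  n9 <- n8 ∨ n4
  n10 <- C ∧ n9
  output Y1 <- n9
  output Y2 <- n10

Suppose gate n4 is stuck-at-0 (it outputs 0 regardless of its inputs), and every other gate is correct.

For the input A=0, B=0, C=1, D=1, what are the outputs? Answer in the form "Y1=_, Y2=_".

Y1=0, Y2=0

Propagate with n4 forced: n1=0, n2=0, n3=0, n4=0 [stuck-at-0], n5=0, n6=1, n7=1, n8=0, n9=0, n10=0.
So the outputs are Y1=0, Y2=0. (Without the fault they would be Y1=1, Y2=1.)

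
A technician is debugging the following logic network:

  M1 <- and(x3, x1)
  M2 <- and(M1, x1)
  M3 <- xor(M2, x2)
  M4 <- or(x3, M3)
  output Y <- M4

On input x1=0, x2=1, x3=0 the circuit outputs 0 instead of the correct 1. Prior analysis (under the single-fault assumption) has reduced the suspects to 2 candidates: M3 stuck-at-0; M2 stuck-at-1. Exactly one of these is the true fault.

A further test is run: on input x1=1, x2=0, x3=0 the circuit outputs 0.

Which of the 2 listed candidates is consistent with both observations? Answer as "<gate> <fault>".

M3 stuck-at-0

Evaluate each candidate on input x1=1, x2=0, x3=0:
  M3 stuck-at-0: M1=0, M2=0, M3=0 [stuck-at-0], M4=0 → 0 — matches
  M2 stuck-at-1: M1=0, M2=1 [stuck-at-1], M3=1, M4=1 → 1 — eliminated
Only M3 stuck-at-0 reproduces the observed 0.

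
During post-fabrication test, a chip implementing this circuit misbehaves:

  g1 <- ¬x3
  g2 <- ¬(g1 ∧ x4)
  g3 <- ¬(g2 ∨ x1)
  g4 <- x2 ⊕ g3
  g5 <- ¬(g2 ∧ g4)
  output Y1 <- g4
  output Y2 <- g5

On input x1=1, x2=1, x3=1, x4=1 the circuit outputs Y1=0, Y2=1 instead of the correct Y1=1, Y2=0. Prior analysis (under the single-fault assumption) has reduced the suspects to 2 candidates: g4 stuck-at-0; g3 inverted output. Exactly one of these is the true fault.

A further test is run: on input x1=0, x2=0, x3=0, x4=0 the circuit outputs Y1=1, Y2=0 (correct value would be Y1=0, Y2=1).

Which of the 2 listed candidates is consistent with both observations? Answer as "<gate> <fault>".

Evaluate each candidate on input x1=0, x2=0, x3=0, x4=0:
  g4 stuck-at-0: g1=1, g2=1, g3=0, g4=0 [stuck-at-0], g5=1 → Y1=0, Y2=1 — eliminated
  g3 inverted output: g1=1, g2=1, g3=1 [inverted output], g4=1, g5=0 → Y1=1, Y2=0 — matches
Only g3 inverted output reproduces the observed Y1=1, Y2=0.

g3 inverted output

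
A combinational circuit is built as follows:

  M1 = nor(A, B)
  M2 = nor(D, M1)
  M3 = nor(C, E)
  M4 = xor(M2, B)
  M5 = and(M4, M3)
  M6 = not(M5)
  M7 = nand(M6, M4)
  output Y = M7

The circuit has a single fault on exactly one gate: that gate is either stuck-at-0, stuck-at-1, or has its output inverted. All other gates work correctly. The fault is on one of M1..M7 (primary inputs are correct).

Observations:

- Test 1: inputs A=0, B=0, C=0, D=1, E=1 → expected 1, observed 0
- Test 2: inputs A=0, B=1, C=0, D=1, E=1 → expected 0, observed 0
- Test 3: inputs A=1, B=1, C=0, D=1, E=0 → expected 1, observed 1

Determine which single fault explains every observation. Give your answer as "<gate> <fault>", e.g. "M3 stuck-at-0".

Fault-free values for test 1 (A=0, B=0, C=0, D=1, E=1): M1=1, M2=0, M3=0, M4=0, M5=0, M6=1, M7=1, giving Y=1. Observed 0.
Test 1: faults giving observed 0 are {M2 stuck-at-1, M2 inverted output, M4 stuck-at-1, M4 inverted output, M7 stuck-at-0, M7 inverted output}.
Test 2 (A=0, B=1, C=0, D=1, E=1): fault-free M1=0, M2=0, M3=0, M4=1, M5=0, M6=1, M7=0 → 0; observed 0. Eliminates M2 stuck-at-1, M2 inverted output, M4 inverted output, M7 inverted output.
Test 3 (A=1, B=1, C=0, D=1, E=0): fault-free M1=0, M2=0, M3=1, M4=1, M5=1, M6=0, M7=1 → 1; observed 1. Eliminates M7 stuck-at-0.
Only M4 stuck-at-1 is consistent with every test.

M4 stuck-at-1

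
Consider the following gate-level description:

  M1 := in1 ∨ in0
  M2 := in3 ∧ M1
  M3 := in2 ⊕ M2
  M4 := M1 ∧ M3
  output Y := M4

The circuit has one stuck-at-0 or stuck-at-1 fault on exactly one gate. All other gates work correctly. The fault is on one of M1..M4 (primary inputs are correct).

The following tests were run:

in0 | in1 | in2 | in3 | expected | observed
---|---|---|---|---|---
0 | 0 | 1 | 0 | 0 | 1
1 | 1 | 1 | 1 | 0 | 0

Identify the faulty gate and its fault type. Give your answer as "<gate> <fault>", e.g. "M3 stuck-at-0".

M1 stuck-at-1

Fault-free values for test 1 (in0=0, in1=0, in2=1, in3=0): M1=0, M2=0, M3=1, M4=0, giving Y=0. Observed 1.
Test 1: faults giving observed 1 are {M1 stuck-at-1, M4 stuck-at-1}.
Test 2 (in0=1, in1=1, in2=1, in3=1): fault-free M1=1, M2=1, M3=0, M4=0 → 0; observed 0. Eliminates M4 stuck-at-1.
Only M1 stuck-at-1 is consistent with every test.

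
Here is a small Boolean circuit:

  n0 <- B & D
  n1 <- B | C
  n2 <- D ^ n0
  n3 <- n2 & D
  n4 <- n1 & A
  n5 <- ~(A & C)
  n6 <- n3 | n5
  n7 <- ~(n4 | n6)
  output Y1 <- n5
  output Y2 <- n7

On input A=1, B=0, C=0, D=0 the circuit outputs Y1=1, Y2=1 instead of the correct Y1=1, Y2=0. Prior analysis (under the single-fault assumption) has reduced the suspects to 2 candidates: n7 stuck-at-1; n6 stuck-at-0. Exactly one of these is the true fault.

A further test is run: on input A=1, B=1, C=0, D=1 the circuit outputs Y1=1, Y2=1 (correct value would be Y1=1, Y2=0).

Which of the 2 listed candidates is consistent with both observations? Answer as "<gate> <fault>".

n7 stuck-at-1

Evaluate each candidate on input A=1, B=1, C=0, D=1:
  n7 stuck-at-1: n0=1, n1=1, n2=0, n3=0, n4=1, n5=1, n6=1, n7=1 [stuck-at-1] → Y1=1, Y2=1 — matches
  n6 stuck-at-0: n0=1, n1=1, n2=0, n3=0, n4=1, n5=1, n6=0 [stuck-at-0], n7=0 → Y1=1, Y2=0 — eliminated
Only n7 stuck-at-1 reproduces the observed Y1=1, Y2=1.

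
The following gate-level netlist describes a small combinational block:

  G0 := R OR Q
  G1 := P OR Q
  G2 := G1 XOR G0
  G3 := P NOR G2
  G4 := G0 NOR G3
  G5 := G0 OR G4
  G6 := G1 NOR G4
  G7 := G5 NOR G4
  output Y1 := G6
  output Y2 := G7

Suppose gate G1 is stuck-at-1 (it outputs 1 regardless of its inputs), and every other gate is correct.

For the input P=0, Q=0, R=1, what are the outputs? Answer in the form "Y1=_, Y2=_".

Propagate with G1 forced: G0=1, G1=1 [stuck-at-1], G2=0, G3=1, G4=0, G5=1, G6=0, G7=0.
So the outputs are Y1=0, Y2=0. (Without the fault they would be Y1=1, Y2=0.)

Y1=0, Y2=0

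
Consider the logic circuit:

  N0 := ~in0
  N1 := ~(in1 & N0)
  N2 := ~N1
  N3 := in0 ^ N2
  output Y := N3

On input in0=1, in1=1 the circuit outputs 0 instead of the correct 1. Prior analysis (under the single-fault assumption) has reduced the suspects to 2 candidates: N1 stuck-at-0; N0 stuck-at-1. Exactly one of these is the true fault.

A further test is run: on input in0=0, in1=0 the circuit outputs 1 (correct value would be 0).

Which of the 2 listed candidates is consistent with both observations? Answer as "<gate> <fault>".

N1 stuck-at-0

Evaluate each candidate on input in0=0, in1=0:
  N1 stuck-at-0: N0=1, N1=0 [stuck-at-0], N2=1, N3=1 → 1 — matches
  N0 stuck-at-1: N0=1 [stuck-at-1], N1=1, N2=0, N3=0 → 0 — eliminated
Only N1 stuck-at-0 reproduces the observed 1.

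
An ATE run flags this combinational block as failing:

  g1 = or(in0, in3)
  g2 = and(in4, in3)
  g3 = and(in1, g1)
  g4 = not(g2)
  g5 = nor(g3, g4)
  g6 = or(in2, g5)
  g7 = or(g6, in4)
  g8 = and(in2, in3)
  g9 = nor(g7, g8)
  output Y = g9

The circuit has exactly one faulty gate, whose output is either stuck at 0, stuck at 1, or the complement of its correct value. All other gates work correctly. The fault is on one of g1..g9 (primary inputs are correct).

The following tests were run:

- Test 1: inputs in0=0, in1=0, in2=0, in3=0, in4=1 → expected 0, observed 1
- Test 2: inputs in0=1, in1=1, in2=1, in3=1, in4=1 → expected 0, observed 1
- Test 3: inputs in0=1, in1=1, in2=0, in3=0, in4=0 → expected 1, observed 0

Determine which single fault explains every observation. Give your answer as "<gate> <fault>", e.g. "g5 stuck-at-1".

Fault-free values for test 1 (in0=0, in1=0, in2=0, in3=0, in4=1): g1=0, g2=0, g3=0, g4=1, g5=0, g6=0, g7=1, g8=0, g9=0, giving Y=0. Observed 1.
Test 1: faults giving observed 1 are {g7 stuck-at-0, g7 inverted output, g9 stuck-at-1, g9 inverted output}.
Test 2 (in0=1, in1=1, in2=1, in3=1, in4=1): fault-free g1=1, g2=1, g3=1, g4=0, g5=0, g6=1, g7=1, g8=1, g9=0 → 0; observed 1. Eliminates g7 stuck-at-0, g7 inverted output.
Test 3 (in0=1, in1=1, in2=0, in3=0, in4=0): fault-free g1=1, g2=0, g3=1, g4=1, g5=0, g6=0, g7=0, g8=0, g9=1 → 1; observed 0. Eliminates g9 stuck-at-1.
Only g9 inverted output is consistent with every test.

g9 inverted output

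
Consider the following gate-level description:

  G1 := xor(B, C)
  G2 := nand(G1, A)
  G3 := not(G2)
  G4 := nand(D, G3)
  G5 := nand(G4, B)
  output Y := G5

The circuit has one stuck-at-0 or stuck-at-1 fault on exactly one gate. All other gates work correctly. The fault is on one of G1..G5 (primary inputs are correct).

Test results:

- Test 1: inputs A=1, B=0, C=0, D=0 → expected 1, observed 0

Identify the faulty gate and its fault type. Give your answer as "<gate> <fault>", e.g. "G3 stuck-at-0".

G5 stuck-at-0

Fault-free values for test 1 (A=1, B=0, C=0, D=0): G1=0, G2=1, G3=0, G4=1, G5=1, giving Y=1. Observed 0.
Test 1: faults giving observed 0 are {G5 stuck-at-0}.
Only G5 stuck-at-0 is consistent with every test.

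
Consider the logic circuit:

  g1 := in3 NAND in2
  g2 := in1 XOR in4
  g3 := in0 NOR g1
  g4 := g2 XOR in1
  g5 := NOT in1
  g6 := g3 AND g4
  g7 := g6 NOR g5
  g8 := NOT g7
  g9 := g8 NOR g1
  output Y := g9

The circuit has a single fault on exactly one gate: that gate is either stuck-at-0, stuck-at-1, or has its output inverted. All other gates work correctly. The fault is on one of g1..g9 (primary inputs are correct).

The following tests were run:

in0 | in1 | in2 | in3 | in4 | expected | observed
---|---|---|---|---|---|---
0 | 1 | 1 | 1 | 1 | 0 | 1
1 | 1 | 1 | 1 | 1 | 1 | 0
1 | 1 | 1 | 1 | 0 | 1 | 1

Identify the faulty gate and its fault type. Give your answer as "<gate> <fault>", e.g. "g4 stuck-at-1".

Fault-free values for test 1 (in0=0, in1=1, in2=1, in3=1, in4=1): g1=0, g2=0, g3=1, g4=1, g5=0, g6=1, g7=0, g8=1, g9=0, giving Y=0. Observed 1.
Test 1: faults giving observed 1 are {g2 stuck-at-1, g2 inverted output, g3 stuck-at-0, g3 inverted output, g4 stuck-at-0, g4 inverted output, g6 stuck-at-0, g6 inverted output, g7 stuck-at-1, g7 inverted output, g8 stuck-at-0, g8 inverted output, g9 stuck-at-1, g9 inverted output}.
Test 2 (in0=1, in1=1, in2=1, in3=1, in4=1): fault-free g1=0, g2=0, g3=0, g4=1, g5=0, g6=0, g7=1, g8=0, g9=1 → 1; observed 0. Eliminates g2 stuck-at-1, g2 inverted output, g3 stuck-at-0, g4 stuck-at-0, g4 inverted output, g6 stuck-at-0, g7 stuck-at-1, g8 stuck-at-0, g9 stuck-at-1.
Test 3 (in0=1, in1=1, in2=1, in3=1, in4=0): fault-free g1=0, g2=1, g3=0, g4=0, g5=0, g6=0, g7=1, g8=0, g9=1 → 1; observed 1. Eliminates g6 inverted output, g7 inverted output, g8 inverted output, g9 inverted output.
Only g3 inverted output is consistent with every test.

g3 inverted output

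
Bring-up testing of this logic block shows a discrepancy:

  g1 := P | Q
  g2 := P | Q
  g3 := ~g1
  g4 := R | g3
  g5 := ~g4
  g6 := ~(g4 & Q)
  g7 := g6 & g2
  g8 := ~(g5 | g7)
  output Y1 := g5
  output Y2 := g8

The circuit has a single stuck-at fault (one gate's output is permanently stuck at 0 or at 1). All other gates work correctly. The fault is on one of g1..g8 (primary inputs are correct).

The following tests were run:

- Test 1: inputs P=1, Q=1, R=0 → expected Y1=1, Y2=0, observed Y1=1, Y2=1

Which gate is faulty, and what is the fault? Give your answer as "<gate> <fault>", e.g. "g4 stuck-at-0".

g8 stuck-at-1

Fault-free values for test 1 (P=1, Q=1, R=0): g1=1, g2=1, g3=0, g4=0, g5=1, g6=1, g7=1, g8=0, giving Y1=1, Y2=0. Observed Y1=1, Y2=1.
Test 1: faults giving observed Y1=1, Y2=1 are {g8 stuck-at-1}.
Only g8 stuck-at-1 is consistent with every test.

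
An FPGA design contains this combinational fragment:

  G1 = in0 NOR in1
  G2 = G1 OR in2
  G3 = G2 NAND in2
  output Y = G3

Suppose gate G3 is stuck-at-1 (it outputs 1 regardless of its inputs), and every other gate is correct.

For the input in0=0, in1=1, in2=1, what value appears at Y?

Propagate with G3 forced: G1=0, G2=1, G3=1 [stuck-at-1].
So Y = 1. (Without the fault it would be 0.)

1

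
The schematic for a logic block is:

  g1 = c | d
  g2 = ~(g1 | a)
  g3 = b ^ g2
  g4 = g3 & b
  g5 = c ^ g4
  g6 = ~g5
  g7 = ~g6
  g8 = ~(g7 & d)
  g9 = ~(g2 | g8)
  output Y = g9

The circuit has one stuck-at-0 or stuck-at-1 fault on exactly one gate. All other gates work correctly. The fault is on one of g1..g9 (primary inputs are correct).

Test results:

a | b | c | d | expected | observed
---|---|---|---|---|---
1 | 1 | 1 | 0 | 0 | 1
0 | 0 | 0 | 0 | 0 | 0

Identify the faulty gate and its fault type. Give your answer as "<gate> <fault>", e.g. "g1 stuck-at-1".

g8 stuck-at-0

Fault-free values for test 1 (a=1, b=1, c=1, d=0): g1=1, g2=0, g3=1, g4=1, g5=0, g6=1, g7=0, g8=1, g9=0, giving Y=0. Observed 1.
Test 1: faults giving observed 1 are {g8 stuck-at-0, g9 stuck-at-1}.
Test 2 (a=0, b=0, c=0, d=0): fault-free g1=0, g2=1, g3=1, g4=0, g5=0, g6=1, g7=0, g8=1, g9=0 → 0; observed 0. Eliminates g9 stuck-at-1.
Only g8 stuck-at-0 is consistent with every test.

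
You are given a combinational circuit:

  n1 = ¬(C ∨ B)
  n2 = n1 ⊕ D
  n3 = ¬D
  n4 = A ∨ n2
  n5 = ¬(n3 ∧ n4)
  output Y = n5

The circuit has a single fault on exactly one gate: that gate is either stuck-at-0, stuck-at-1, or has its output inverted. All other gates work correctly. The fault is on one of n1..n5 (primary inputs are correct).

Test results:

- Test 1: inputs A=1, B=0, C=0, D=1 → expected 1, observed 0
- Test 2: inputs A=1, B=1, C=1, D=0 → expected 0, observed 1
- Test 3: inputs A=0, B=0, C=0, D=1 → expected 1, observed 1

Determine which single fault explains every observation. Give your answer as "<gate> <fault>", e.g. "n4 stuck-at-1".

n3 inverted output

Fault-free values for test 1 (A=1, B=0, C=0, D=1): n1=1, n2=0, n3=0, n4=1, n5=1, giving Y=1. Observed 0.
Test 1: faults giving observed 0 are {n3 stuck-at-1, n3 inverted output, n5 stuck-at-0, n5 inverted output}.
Test 2 (A=1, B=1, C=1, D=0): fault-free n1=0, n2=0, n3=1, n4=1, n5=0 → 0; observed 1. Eliminates n3 stuck-at-1, n5 stuck-at-0.
Test 3 (A=0, B=0, C=0, D=1): fault-free n1=1, n2=0, n3=0, n4=0, n5=1 → 1; observed 1. Eliminates n5 inverted output.
Only n3 inverted output is consistent with every test.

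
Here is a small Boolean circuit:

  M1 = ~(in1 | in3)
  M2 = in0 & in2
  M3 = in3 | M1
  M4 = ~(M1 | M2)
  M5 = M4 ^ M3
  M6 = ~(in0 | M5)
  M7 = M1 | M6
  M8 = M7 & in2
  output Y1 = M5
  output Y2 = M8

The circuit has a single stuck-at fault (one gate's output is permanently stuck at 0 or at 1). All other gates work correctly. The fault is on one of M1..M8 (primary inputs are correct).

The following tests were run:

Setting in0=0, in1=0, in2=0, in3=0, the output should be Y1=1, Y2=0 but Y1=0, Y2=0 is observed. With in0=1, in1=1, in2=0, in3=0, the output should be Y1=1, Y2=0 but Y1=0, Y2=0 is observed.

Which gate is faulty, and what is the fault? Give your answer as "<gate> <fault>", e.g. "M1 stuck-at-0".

Fault-free values for test 1 (in0=0, in1=0, in2=0, in3=0): M1=1, M2=0, M3=1, M4=0, M5=1, M6=0, M7=1, M8=0, giving Y1=1, Y2=0. Observed Y1=0, Y2=0.
Test 1: faults giving observed Y1=0, Y2=0 are {M3 stuck-at-0, M4 stuck-at-1, M5 stuck-at-0}.
Test 2 (in0=1, in1=1, in2=0, in3=0): fault-free M1=0, M2=0, M3=0, M4=1, M5=1, M6=0, M7=0, M8=0 → Y1=1, Y2=0; observed Y1=0, Y2=0. Eliminates M3 stuck-at-0, M4 stuck-at-1.
Only M5 stuck-at-0 is consistent with every test.

M5 stuck-at-0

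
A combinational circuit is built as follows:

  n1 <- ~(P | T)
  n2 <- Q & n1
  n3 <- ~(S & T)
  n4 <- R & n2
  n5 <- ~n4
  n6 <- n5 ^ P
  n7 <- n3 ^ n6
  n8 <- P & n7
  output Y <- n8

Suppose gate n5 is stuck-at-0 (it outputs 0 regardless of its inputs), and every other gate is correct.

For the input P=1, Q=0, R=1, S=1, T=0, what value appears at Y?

Propagate with n5 forced: n1=0, n2=0, n3=1, n4=0, n5=0 [stuck-at-0], n6=1, n7=0, n8=0.
So Y = 0. (Without the fault it would be 1.)

0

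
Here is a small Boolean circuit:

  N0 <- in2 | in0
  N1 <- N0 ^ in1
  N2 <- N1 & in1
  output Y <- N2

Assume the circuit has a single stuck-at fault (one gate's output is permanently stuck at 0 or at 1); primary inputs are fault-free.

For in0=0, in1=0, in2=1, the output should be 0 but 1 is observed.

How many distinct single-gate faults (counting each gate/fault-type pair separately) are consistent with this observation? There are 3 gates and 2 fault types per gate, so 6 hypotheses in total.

1

Fault-free: N0=1, N1=1, N2=0 → 0. Observed 1.
  N0 stuck-at-0: output 0 ✗
  N0 stuck-at-1: output 0 ✗
  N1 stuck-at-0: output 0 ✗
  N1 stuck-at-1: output 0 ✗
  N2 stuck-at-0: output 0 ✗
  N2 stuck-at-1: output 1 ✓
Consistent faults: {N2 stuck-at-1} — 1 in all.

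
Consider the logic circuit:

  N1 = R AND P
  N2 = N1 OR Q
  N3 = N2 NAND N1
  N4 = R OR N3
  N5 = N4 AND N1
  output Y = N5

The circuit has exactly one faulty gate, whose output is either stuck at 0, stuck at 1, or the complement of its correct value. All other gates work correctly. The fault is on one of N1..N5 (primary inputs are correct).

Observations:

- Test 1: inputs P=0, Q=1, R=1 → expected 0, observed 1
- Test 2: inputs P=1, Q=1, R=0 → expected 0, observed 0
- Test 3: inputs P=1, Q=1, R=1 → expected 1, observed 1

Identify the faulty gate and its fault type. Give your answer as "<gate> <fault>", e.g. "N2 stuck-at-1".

N1 stuck-at-1

Fault-free values for test 1 (P=0, Q=1, R=1): N1=0, N2=1, N3=1, N4=1, N5=0, giving Y=0. Observed 1.
Test 1: faults giving observed 1 are {N1 stuck-at-1, N1 inverted output, N5 stuck-at-1, N5 inverted output}.
Test 2 (P=1, Q=1, R=0): fault-free N1=0, N2=1, N3=1, N4=1, N5=0 → 0; observed 0. Eliminates N5 stuck-at-1, N5 inverted output.
Test 3 (P=1, Q=1, R=1): fault-free N1=1, N2=1, N3=0, N4=1, N5=1 → 1; observed 1. Eliminates N1 inverted output.
Only N1 stuck-at-1 is consistent with every test.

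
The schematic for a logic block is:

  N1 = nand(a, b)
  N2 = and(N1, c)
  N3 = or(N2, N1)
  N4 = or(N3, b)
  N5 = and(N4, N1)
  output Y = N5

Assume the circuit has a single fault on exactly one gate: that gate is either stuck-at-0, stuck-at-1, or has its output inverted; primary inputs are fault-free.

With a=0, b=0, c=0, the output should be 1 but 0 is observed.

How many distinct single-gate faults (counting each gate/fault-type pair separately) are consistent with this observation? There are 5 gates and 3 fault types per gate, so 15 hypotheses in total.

8

Fault-free: N1=1, N2=0, N3=1, N4=1, N5=1 → 1. Observed 0.
  N1: stuck-at-0, inverted output ✓; others ✗
  N2: none of the 3 fault types match ✗
  N3: stuck-at-0, inverted output ✓; others ✗
  N4: stuck-at-0, inverted output ✓; others ✗
  N5: stuck-at-0, inverted output ✓; others ✗
Consistent faults: {N1 stuck-at-0, N1 inverted output, N3 stuck-at-0, N3 inverted output, N4 stuck-at-0, N4 inverted output, N5 stuck-at-0, N5 inverted output} — 8 in all.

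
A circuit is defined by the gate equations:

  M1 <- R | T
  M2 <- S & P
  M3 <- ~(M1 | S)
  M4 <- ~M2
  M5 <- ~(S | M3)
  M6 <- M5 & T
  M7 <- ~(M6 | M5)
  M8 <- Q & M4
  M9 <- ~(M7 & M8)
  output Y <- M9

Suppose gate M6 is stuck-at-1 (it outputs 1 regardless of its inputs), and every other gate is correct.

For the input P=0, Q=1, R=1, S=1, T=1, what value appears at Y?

Propagate with M6 forced: M1=1, M2=0, M3=0, M4=1, M5=0, M6=1 [stuck-at-1], M7=0, M8=1, M9=1.
So Y = 1. (Without the fault it would be 0.)

1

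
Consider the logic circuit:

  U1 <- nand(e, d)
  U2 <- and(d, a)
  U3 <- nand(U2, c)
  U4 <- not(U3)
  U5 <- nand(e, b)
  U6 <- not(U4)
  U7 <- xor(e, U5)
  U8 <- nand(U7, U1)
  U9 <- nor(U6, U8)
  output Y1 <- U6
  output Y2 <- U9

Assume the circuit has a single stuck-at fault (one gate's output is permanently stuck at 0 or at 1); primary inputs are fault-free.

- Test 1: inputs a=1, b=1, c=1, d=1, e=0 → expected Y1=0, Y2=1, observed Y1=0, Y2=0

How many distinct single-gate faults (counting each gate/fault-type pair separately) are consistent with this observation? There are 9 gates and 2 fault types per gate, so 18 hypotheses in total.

5

Fault-free: U1=1, U2=1, U3=0, U4=1, U5=1, U6=0, U7=1, U8=0, U9=1 → Y1=0, Y2=1. Observed Y1=0, Y2=0.
  U1: stuck-at-0 ✓; others ✗
  U2: none of the 2 fault types match ✗
  U3: none of the 2 fault types match ✗
  U4: none of the 2 fault types match ✗
  U5: stuck-at-0 ✓; others ✗
  U6: none of the 2 fault types match ✗
  U7: stuck-at-0 ✓; others ✗
  U8: stuck-at-1 ✓; others ✗
  U9: stuck-at-0 ✓; others ✗
Consistent faults: {U1 stuck-at-0, U5 stuck-at-0, U7 stuck-at-0, U8 stuck-at-1, U9 stuck-at-0} — 5 in all.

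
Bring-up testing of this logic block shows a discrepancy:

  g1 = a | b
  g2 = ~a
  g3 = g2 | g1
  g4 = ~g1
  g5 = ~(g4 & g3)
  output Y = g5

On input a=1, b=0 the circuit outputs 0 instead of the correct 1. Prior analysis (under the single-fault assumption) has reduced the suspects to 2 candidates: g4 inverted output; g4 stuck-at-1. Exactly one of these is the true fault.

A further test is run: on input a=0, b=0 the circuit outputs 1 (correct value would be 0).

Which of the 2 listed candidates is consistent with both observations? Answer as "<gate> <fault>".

Evaluate each candidate on input a=0, b=0:
  g4 inverted output: g1=0, g2=1, g3=1, g4=0 [inverted output], g5=1 → 1 — matches
  g4 stuck-at-1: g1=0, g2=1, g3=1, g4=1 [stuck-at-1], g5=0 → 0 — eliminated
Only g4 inverted output reproduces the observed 1.

g4 inverted output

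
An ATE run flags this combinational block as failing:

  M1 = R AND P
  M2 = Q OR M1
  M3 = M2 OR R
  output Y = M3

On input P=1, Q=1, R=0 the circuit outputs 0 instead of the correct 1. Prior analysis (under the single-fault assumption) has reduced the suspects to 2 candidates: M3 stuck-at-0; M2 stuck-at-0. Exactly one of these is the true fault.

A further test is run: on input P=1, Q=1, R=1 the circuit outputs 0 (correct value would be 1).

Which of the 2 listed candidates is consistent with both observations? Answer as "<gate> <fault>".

Evaluate each candidate on input P=1, Q=1, R=1:
  M3 stuck-at-0: M1=1, M2=1, M3=0 [stuck-at-0] → 0 — matches
  M2 stuck-at-0: M1=1, M2=0 [stuck-at-0], M3=1 → 1 — eliminated
Only M3 stuck-at-0 reproduces the observed 0.

M3 stuck-at-0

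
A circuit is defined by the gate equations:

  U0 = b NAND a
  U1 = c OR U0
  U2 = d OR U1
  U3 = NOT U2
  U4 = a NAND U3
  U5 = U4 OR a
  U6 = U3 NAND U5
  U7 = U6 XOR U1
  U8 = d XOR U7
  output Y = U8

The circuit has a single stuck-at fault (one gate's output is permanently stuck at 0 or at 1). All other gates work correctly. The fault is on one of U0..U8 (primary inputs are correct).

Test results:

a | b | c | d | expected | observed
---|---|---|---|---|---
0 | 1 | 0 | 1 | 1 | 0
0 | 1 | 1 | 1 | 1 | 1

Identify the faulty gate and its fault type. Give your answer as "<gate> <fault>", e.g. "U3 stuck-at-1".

U0 stuck-at-0

Fault-free values for test 1 (a=0, b=1, c=0, d=1): U0=1, U1=1, U2=1, U3=0, U4=1, U5=1, U6=1, U7=0, U8=1, giving Y=1. Observed 0.
Test 1: faults giving observed 0 are {U0 stuck-at-0, U1 stuck-at-0, U2 stuck-at-0, U3 stuck-at-1, U6 stuck-at-0, U7 stuck-at-1, U8 stuck-at-0}.
Test 2 (a=0, b=1, c=1, d=1): fault-free U0=1, U1=1, U2=1, U3=0, U4=1, U5=1, U6=1, U7=0, U8=1 → 1; observed 1. Eliminates U1 stuck-at-0, U2 stuck-at-0, U3 stuck-at-1, U6 stuck-at-0, U7 stuck-at-1, U8 stuck-at-0.
Only U0 stuck-at-0 is consistent with every test.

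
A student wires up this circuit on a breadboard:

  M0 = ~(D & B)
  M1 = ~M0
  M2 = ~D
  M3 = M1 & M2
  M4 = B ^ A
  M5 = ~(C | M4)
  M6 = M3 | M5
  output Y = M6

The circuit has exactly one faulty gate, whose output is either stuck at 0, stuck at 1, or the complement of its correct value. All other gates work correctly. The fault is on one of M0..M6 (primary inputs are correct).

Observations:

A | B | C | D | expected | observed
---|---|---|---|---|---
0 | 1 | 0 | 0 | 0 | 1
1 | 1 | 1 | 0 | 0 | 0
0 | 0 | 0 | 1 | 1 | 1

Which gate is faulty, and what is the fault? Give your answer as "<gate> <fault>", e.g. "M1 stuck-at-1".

M4 stuck-at-0

Fault-free values for test 1 (A=0, B=1, C=0, D=0): M0=1, M1=0, M2=1, M3=0, M4=1, M5=0, M6=0, giving Y=0. Observed 1.
Test 1: faults giving observed 1 are {M0 stuck-at-0, M0 inverted output, M1 stuck-at-1, M1 inverted output, M3 stuck-at-1, M3 inverted output, M4 stuck-at-0, M4 inverted output, M5 stuck-at-1, M5 inverted output, M6 stuck-at-1, M6 inverted output}.
Test 2 (A=1, B=1, C=1, D=0): fault-free M0=1, M1=0, M2=1, M3=0, M4=0, M5=0, M6=0 → 0; observed 0. Eliminates M0 stuck-at-0, M0 inverted output, M1 stuck-at-1, M1 inverted output, M3 stuck-at-1, M3 inverted output, M5 stuck-at-1, M5 inverted output, M6 stuck-at-1, M6 inverted output.
Test 3 (A=0, B=0, C=0, D=1): fault-free M0=1, M1=0, M2=0, M3=0, M4=0, M5=1, M6=1 → 1; observed 1. Eliminates M4 inverted output.
Only M4 stuck-at-0 is consistent with every test.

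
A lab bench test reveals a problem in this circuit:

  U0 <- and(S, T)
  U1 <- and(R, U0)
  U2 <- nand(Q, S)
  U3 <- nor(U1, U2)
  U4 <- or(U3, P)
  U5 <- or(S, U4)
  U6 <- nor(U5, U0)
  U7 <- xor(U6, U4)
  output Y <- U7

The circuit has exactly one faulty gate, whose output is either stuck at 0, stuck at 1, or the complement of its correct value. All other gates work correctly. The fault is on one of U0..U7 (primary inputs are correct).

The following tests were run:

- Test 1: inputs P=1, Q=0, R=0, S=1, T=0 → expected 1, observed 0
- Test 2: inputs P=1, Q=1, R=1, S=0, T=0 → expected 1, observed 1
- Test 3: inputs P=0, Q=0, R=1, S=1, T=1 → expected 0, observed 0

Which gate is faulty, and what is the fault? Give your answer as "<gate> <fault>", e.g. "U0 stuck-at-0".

U4 stuck-at-0

Fault-free values for test 1 (P=1, Q=0, R=0, S=1, T=0): U0=0, U1=0, U2=1, U3=0, U4=1, U5=1, U6=0, U7=1, giving Y=1. Observed 0.
Test 1: faults giving observed 0 are {U4 stuck-at-0, U4 inverted output, U5 stuck-at-0, U5 inverted output, U6 stuck-at-1, U6 inverted output, U7 stuck-at-0, U7 inverted output}.
Test 2 (P=1, Q=1, R=1, S=0, T=0): fault-free U0=0, U1=0, U2=1, U3=0, U4=1, U5=1, U6=0, U7=1 → 1; observed 1. Eliminates U5 stuck-at-0, U5 inverted output, U6 stuck-at-1, U6 inverted output, U7 stuck-at-0, U7 inverted output.
Test 3 (P=0, Q=0, R=1, S=1, T=1): fault-free U0=1, U1=1, U2=1, U3=0, U4=0, U5=1, U6=0, U7=0 → 0; observed 0. Eliminates U4 inverted output.
Only U4 stuck-at-0 is consistent with every test.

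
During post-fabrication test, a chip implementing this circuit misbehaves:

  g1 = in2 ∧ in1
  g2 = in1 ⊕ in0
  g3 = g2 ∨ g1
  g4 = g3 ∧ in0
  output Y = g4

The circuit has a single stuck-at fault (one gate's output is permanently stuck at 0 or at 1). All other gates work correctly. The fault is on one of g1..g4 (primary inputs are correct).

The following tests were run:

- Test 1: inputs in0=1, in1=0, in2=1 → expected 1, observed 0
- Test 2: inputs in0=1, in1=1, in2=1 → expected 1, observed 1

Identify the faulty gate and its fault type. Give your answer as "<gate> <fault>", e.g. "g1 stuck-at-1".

Fault-free values for test 1 (in0=1, in1=0, in2=1): g1=0, g2=1, g3=1, g4=1, giving Y=1. Observed 0.
Test 1: faults giving observed 0 are {g2 stuck-at-0, g3 stuck-at-0, g4 stuck-at-0}.
Test 2 (in0=1, in1=1, in2=1): fault-free g1=1, g2=0, g3=1, g4=1 → 1; observed 1. Eliminates g3 stuck-at-0, g4 stuck-at-0.
Only g2 stuck-at-0 is consistent with every test.

g2 stuck-at-0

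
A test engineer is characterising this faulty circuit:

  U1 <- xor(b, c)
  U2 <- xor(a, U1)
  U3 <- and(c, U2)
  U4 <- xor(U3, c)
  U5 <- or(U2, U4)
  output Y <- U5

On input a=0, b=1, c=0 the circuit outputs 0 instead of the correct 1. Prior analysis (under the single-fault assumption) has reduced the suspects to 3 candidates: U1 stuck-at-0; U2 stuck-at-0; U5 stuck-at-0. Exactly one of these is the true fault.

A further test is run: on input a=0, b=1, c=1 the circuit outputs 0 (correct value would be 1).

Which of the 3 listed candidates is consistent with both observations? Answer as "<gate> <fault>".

U5 stuck-at-0

Evaluate each candidate on input a=0, b=1, c=1:
  U1 stuck-at-0: U1=0 [stuck-at-0], U2=0, U3=0, U4=1, U5=1 → 1 — eliminated
  U2 stuck-at-0: U1=0, U2=0 [stuck-at-0], U3=0, U4=1, U5=1 → 1 — eliminated
  U5 stuck-at-0: U1=0, U2=0, U3=0, U4=1, U5=0 [stuck-at-0] → 0 — matches
Only U5 stuck-at-0 reproduces the observed 0.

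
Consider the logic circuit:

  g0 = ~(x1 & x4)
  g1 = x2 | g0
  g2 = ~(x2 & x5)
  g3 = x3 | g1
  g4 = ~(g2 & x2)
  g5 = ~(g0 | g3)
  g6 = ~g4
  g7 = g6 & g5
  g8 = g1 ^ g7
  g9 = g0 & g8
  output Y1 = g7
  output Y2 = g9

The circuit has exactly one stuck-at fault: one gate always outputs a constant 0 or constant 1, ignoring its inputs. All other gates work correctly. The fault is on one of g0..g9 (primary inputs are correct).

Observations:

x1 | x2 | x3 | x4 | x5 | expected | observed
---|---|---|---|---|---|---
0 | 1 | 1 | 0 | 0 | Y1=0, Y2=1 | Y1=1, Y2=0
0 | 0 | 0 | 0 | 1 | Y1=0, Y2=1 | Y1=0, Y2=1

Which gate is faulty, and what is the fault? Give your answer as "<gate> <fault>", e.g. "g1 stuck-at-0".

g5 stuck-at-1

Fault-free values for test 1 (x1=0, x2=1, x3=1, x4=0, x5=0): g0=1, g1=1, g2=1, g3=1, g4=0, g5=0, g6=1, g7=0, g8=1, g9=1, giving Y1=0, Y2=1. Observed Y1=1, Y2=0.
Test 1: faults giving observed Y1=1, Y2=0 are {g5 stuck-at-1, g7 stuck-at-1}.
Test 2 (x1=0, x2=0, x3=0, x4=0, x5=1): fault-free g0=1, g1=1, g2=1, g3=1, g4=1, g5=0, g6=0, g7=0, g8=1, g9=1 → Y1=0, Y2=1; observed Y1=0, Y2=1. Eliminates g7 stuck-at-1.
Only g5 stuck-at-1 is consistent with every test.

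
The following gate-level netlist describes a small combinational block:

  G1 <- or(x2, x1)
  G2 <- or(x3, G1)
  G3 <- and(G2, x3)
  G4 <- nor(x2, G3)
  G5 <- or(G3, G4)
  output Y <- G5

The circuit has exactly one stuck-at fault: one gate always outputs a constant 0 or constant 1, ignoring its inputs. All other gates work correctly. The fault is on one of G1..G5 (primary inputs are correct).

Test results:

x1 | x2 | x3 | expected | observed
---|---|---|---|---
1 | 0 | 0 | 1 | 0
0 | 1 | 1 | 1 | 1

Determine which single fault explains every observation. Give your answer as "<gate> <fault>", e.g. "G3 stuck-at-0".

Fault-free values for test 1 (x1=1, x2=0, x3=0): G1=1, G2=1, G3=0, G4=1, G5=1, giving Y=1. Observed 0.
Test 1: faults giving observed 0 are {G4 stuck-at-0, G5 stuck-at-0}.
Test 2 (x1=0, x2=1, x3=1): fault-free G1=1, G2=1, G3=1, G4=0, G5=1 → 1; observed 1. Eliminates G5 stuck-at-0.
Only G4 stuck-at-0 is consistent with every test.

G4 stuck-at-0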